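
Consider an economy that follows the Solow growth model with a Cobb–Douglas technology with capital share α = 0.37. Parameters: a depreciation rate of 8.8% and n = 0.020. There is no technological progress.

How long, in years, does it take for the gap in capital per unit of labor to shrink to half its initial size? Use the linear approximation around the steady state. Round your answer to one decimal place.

t_½ ≈ 10.2 years

Near the steady state the convergence rate is λ = (1 − α)(n + δ).
λ = (1 − 0.37) × 0.108 = 0.63 × 0.108 = 0.06804
Half-life = ln 2 / λ = 0.6931 / 0.06804 ≈ 10.19 years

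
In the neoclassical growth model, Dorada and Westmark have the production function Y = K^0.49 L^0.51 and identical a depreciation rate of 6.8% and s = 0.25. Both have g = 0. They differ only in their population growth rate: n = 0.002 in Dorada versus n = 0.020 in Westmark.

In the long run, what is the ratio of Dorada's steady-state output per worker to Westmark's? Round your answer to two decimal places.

Steady-state y* = [s/(n + δ)]^(α/(1−α)), so the ratio is [ (s_D/(n + δ)_D) / (s_W/(n + δ)_W) ]^0.9608.
s_D/(n + δ)_D = 0.25/0.070 = 3.5714; s_W/(n + δ)_W = 0.25/0.088 = 2.8409.
Ratio = (3.5714/2.8409)^0.9608 = 1.2571^0.9608 ≈ 1.2459

y*_D / y*_W ≈ 1.25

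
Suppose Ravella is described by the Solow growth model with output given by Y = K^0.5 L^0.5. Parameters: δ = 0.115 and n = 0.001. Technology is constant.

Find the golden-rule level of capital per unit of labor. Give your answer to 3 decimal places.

k_gold ≈ 18.579

The golden rule sets f'(k) = n + δ, i.e. α·k^(α−1) = n + δ.
So k^(1−α) = α / (n + δ) = 0.5 / 0.116 = 4.3103.
k_gold = 4.3103^(1/0.5) ≈ 18.5787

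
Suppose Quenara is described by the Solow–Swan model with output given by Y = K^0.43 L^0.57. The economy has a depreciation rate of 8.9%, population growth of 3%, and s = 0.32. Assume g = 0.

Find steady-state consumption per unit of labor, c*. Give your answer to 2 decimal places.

Steady state requires s·f(k) = (n + δ)·k, i.e. s·k^α = (n + δ)·k.
Dividing both sides by k: k^(1−α) = s / (n + δ).
k^0.57 = 0.32 / (0.030 + 0.089) = 0.32 / 0.119 = 2.6891
k* = 2.6891^(1/0.57) ≈ 5.6715
y* = (k*)^α = 5.6715^0.43 ≈ 2.1091
c* = (1 − s)·y* = (1 − 0.32) × 2.1091 ≈ 1.4342

c* = 1.43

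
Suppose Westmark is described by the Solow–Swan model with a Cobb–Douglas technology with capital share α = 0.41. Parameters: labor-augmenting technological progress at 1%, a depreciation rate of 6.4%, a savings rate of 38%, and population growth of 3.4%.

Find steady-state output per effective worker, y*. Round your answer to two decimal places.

At the steady state, Δk = 0, so s·k^α = (n + g + δ)·k.
Dividing both sides by k: k^(1−α) = s / (n + g + δ).
k^0.59 = 0.38 / (0.034 + 0.010 + 0.064) = 0.38 / 0.108 = 3.5185
k* = 3.5185^(1/0.59) ≈ 8.4339
y* = (k*)^α = 8.4339^0.41 ≈ 2.3970

y* ≈ 2.40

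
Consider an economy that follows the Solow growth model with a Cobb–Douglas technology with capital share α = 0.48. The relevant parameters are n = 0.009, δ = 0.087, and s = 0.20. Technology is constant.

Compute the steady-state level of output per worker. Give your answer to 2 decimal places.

y* = 1.97

In steady state, investment equals break-even investment: s·k^α = (n + δ)·k.
Rearranging, k^(1−α) = s / (n + δ).
k^0.52 = 0.20 / (0.009 + 0.087) = 0.20 / 0.096 = 2.0833
k* = 2.0833^(1/0.52) ≈ 4.1019
y* = (k*)^α = 4.1019^0.48 ≈ 1.9689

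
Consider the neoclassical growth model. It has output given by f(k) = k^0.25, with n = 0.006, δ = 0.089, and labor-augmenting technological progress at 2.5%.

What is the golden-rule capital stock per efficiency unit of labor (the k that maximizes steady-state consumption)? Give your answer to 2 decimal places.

k_gold ≈ 2.66

The golden rule sets f'(k) = n + g + δ, i.e. α·k^(α−1) = n + g + δ.
So k^(1−α) = α / (n + g + δ) = 0.25 / 0.120 = 2.0833.
k_gold = 2.0833^(1/0.75) ≈ 2.6607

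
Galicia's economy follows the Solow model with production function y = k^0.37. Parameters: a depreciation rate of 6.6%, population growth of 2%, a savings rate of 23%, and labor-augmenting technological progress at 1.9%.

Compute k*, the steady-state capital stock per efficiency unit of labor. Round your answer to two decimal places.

k* = 3.47

Steady state requires s·f(k) = (n + g + δ)·k, i.e. s·k^α = (n + g + δ)·k.
Dividing both sides by k: k^(1−α) = s / (n + g + δ).
k^0.63 = 0.23 / (0.020 + 0.019 + 0.066) = 0.23 / 0.105 = 2.1905
k* = 2.1905^(1/0.63) ≈ 3.4717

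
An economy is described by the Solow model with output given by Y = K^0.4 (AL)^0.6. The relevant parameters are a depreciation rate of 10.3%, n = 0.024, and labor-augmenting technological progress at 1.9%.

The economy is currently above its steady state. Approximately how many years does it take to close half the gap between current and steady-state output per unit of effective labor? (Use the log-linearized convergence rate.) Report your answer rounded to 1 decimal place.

half-life ≈ 7.9 years

Near the steady state the convergence rate is λ = (1 − α)(n + g + δ).
λ = (1 − 0.4) × 0.146 = 0.6 × 0.146 = 0.0876
Half-life = ln 2 / λ = 0.6931 / 0.0876 ≈ 7.91 years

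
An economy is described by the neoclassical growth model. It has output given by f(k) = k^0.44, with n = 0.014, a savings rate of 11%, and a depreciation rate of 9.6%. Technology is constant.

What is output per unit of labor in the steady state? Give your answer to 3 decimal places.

y* ≈ 1.000

Steady state requires s·f(k) = (n + δ)·k, i.e. s·k^α = (n + δ)·k.
Dividing both sides by k: k^(1−α) = s / (n + δ).
k^0.56 = 0.11 / (0.014 + 0.096) = 0.11 / 0.110 = 1.0000
k* = 1.0000^(1/0.56) ≈ 1.0000
y* = (k*)^α = 1.0000^0.44 ≈ 1.0000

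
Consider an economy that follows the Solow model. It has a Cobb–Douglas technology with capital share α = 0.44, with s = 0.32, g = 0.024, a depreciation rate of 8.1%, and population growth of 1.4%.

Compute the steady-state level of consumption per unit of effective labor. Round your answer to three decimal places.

Steady state requires s·f(k) = (n + g + δ)·k, i.e. s·k^α = (n + g + δ)·k.
Rearranging, k^(1−α) = s / (n + g + δ).
k^0.56 = 0.32 / (0.014 + 0.024 + 0.081) = 0.32 / 0.119 = 2.6891
k* = 2.6891^(1/0.56) ≈ 5.8500
y* = (k*)^α = 5.8500^0.44 ≈ 2.1754
c* = (1 − s)·y* = (1 − 0.32) × 2.1754 ≈ 1.4793

c* = 1.479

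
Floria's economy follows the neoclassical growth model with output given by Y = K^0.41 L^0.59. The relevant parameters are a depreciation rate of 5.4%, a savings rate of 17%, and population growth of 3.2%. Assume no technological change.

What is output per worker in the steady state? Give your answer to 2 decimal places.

y* ≈ 1.61

At the steady state, Δk = 0, so s·k^α = (n + δ)·k.
Dividing both sides by k: k^(1−α) = s / (n + δ).
k^0.59 = 0.17 / (0.032 + 0.054) = 0.17 / 0.086 = 1.9767
k* = 1.9767^(1/0.59) ≈ 3.1739
y* = (k*)^α = 3.1739^0.41 ≈ 1.6057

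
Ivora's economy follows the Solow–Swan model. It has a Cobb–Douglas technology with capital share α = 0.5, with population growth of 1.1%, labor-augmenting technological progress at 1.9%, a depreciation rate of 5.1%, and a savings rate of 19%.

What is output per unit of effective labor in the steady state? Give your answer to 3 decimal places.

Steady state requires s·f(k) = (n + g + δ)·k, i.e. s·k^α = (n + g + δ)·k.
Dividing both sides by k: k^(1−α) = s / (n + g + δ).
k^0.5 = 0.19 / (0.011 + 0.019 + 0.051) = 0.19 / 0.081 = 2.3457
k* = 2.3457^(1/0.5) ≈ 5.5023
y* = (k*)^α = 5.5023^0.5 ≈ 2.3457

y* = 2.346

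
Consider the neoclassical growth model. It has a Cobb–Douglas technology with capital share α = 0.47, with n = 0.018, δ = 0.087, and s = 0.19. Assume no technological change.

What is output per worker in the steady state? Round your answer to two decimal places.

y* ≈ 1.69

At the steady state, Δk = 0, so s·k^α = (n + δ)·k.
Rearranging, k^(1−α) = s / (n + δ).
k^0.53 = 0.19 / (0.018 + 0.087) = 0.19 / 0.105 = 1.8095
k* = 1.8095^(1/0.53) ≈ 3.0617
y* = (k*)^α = 3.0617^0.47 ≈ 1.6920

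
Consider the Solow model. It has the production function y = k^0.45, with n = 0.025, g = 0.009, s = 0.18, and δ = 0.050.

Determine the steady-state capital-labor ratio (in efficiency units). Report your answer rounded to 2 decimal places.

At the steady state, Δk = 0, so s·k^α = (n + g + δ)·k.
Dividing both sides by k: k^(1−α) = s / (n + g + δ).
k^0.55 = 0.18 / (0.025 + 0.009 + 0.050) = 0.18 / 0.084 = 2.1429
k* = 2.1429^(1/0.55) ≈ 3.9978

k* = 4.00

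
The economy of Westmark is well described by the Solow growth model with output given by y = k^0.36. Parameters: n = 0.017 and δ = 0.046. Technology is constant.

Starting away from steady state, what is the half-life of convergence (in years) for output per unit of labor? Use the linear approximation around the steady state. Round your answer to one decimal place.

Near the steady state the convergence rate is λ = (1 − α)(n + δ).
λ = (1 − 0.36) × 0.063 = 0.64 × 0.063 = 0.04032
Half-life = ln 2 / λ = 0.6931 / 0.04032 ≈ 17.19 years

about 17.2 years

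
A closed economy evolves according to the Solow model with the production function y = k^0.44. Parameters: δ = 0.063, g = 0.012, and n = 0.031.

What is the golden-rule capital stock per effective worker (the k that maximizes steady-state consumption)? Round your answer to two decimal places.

k_gold ≈ 12.70

The golden rule sets f'(k) = n + g + δ, i.e. α·k^(α−1) = n + g + δ.
So k^(1−α) = α / (n + g + δ) = 0.44 / 0.106 = 4.1509.
k_gold = 4.1509^(1/0.56) ≈ 12.7006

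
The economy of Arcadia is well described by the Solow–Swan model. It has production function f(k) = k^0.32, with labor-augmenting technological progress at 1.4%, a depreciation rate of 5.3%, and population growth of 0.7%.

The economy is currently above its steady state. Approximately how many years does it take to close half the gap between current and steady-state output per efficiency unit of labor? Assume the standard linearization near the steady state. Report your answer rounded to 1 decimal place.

half-life ≈ 13.8 years

Near the steady state the convergence rate is λ = (1 − α)(n + g + δ).
λ = (1 − 0.32) × 0.074 = 0.68 × 0.074 = 0.05032
Half-life = ln 2 / λ = 0.6931 / 0.05032 ≈ 13.77 years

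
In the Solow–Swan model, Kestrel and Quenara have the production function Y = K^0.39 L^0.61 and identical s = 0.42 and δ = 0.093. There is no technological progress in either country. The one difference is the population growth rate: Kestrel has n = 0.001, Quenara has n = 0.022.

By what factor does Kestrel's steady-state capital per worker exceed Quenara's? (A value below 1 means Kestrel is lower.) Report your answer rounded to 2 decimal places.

k*_K / k*_Q ≈ 1.39

Steady-state k* = [s/(n + δ)]^(1/(1−α)), so the ratio is [ (s_K/(n + δ)_K) / (s_Q/(n + δ)_Q) ]^1.6393.
s_K/(n + δ)_K = 0.42/0.094 = 4.4681; s_Q/(n + δ)_Q = 0.42/0.115 = 3.6522.
Ratio = (4.4681/3.6522)^1.6393 = 1.2234^1.6393 ≈ 1.3917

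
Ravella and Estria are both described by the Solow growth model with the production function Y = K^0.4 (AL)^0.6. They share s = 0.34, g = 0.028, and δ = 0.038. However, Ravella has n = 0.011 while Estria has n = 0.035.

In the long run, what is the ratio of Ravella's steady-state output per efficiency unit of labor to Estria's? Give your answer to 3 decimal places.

Steady-state y* = [s/(n + g + δ)]^(α/(1−α)), so the ratio is [ (s_R/(n + g + δ)_R) / (s_E/(n + g + δ)_E) ]^0.6667.
s_R/(n + g + δ)_R = 0.34/0.077 = 4.4156; s_E/(n + g + δ)_E = 0.34/0.101 = 3.3663.
Ratio = (4.4156/3.3663)^0.6667 = 1.3117^0.6667 ≈ 1.1983

ratio ≈ 1.198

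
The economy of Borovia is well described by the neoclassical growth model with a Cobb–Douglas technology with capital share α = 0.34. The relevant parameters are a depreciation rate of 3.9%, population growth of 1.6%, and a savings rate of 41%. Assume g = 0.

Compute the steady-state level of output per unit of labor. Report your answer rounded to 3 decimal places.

y* ≈ 2.815

Steady state requires s·f(k) = (n + δ)·k, i.e. s·k^α = (n + δ)·k.
Rearranging, k^(1−α) = s / (n + δ).
k^0.66 = 0.41 / (0.016 + 0.039) = 0.41 / 0.055 = 7.4545
k* = 7.4545^(1/0.66) ≈ 20.9820
y* = (k*)^α = 20.9820^0.34 ≈ 2.8147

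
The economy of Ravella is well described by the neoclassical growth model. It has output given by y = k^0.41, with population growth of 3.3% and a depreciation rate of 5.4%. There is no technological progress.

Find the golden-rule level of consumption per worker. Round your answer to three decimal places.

c_gold ≈ 1.733

At the golden rule, f'(k) = n + δ, so α·k^(α−1) = n + δ and k_gold = (α/(n + δ))^(1/(1−α)).
k_gold = (0.41/0.087)^(1/0.59) = 4.7126^1.6949 ≈ 13.8391
c_gold = f(k_gold) − (n + δ)·k_gold = 2.9367 − 0.087×13.8391 ≈ 1.7327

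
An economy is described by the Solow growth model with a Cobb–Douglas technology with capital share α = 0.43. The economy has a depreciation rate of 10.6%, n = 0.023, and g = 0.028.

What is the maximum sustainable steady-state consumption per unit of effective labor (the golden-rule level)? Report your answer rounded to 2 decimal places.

c_gold ≈ 1.22

At the golden rule, f'(k) = n + g + δ, so α·k^(α−1) = n + g + δ and k_gold = (α/(n + g + δ))^(1/(1−α)).
k_gold = (0.43/0.157)^(1/0.57) = 2.7389^1.7544 ≈ 5.8571
c_gold = f(k_gold) − (n + g + δ)·k_gold = 2.1385 − 0.157×5.8571 ≈ 1.2189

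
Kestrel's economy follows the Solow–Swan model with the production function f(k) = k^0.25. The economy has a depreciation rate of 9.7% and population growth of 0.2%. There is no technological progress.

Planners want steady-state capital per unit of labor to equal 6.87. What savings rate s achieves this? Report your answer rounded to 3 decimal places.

s ≈ 0.420

In steady state, investment equals break-even investment: s·k^α = (n + δ)·k.
So s / (n + δ) = (k*)^(1−α) = 6.87^0.75 = 4.2434.
Therefore s = 4.2434 × (n + δ) = 4.2434 × 0.099 = 0.4201.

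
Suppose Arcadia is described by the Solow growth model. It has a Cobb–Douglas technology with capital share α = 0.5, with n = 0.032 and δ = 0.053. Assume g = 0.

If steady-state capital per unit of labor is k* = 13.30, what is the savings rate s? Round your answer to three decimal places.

At the steady state, Δk = 0, so s·k^α = (n + δ)·k.
So s / (n + δ) = (k*)^(1−α) = 13.30^0.5 = 3.6469.
Therefore s = 3.6469 × (n + δ) = 3.6469 × 0.085 = 0.3100.

s ≈ 0.310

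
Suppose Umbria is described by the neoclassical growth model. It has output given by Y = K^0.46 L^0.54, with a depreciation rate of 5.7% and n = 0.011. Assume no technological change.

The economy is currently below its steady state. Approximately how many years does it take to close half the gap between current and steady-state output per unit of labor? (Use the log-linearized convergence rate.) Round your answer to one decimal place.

half-life ≈ 18.9 years

Near the steady state the convergence rate is λ = (1 − α)(n + δ).
λ = (1 − 0.46) × 0.068 = 0.54 × 0.068 = 0.03672
Half-life = ln 2 / λ = 0.6931 / 0.03672 ≈ 18.88 years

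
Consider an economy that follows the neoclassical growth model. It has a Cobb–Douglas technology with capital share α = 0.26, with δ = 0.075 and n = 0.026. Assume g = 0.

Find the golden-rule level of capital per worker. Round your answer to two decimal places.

k_gold ≈ 3.59

The golden rule sets f'(k) = n + δ, i.e. α·k^(α−1) = n + δ.
So k^(1−α) = α / (n + δ) = 0.26 / 0.101 = 2.5743.
k_gold = 2.5743^(1/0.74) ≈ 3.5888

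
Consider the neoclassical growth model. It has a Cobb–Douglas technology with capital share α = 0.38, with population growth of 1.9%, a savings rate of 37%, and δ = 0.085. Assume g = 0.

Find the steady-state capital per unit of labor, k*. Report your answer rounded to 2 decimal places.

k* = 7.74

In steady state, investment equals break-even investment: s·k^α = (n + δ)·k.
Rearranging, k^(1−α) = s / (n + δ).
k^0.62 = 0.37 / (0.019 + 0.085) = 0.37 / 0.104 = 3.5577
k* = 3.5577^(1/0.62) ≈ 7.7443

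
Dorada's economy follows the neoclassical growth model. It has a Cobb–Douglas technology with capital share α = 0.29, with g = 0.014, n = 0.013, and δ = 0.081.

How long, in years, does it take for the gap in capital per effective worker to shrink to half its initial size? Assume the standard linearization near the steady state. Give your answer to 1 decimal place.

Near the steady state the convergence rate is λ = (1 − α)(n + g + δ).
λ = (1 − 0.29) × 0.108 = 0.71 × 0.108 = 0.07668
Half-life = ln 2 / λ = 0.6931 / 0.07668 ≈ 9.04 years

t_½ ≈ 9.0 years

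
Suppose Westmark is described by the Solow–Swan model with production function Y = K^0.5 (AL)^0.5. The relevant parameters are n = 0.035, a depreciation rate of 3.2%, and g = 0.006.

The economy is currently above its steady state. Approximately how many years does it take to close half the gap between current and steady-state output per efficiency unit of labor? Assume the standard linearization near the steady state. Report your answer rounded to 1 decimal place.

Near the steady state the convergence rate is λ = (1 − α)(n + g + δ).
λ = (1 − 0.5) × 0.073 = 0.5 × 0.073 = 0.0365
Half-life = ln 2 / λ = 0.6931 / 0.0365 ≈ 18.99 years

about 19.0 years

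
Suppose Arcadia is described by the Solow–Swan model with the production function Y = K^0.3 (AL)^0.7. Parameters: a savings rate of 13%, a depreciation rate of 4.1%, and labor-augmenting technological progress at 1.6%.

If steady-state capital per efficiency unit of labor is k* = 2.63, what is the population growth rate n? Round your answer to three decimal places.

n ≈ 0.009

Steady state requires s·f(k) = (n + g + δ)·k, i.e. s·k^α = (n + g + δ)·k.
So s / (n + g + δ) = (k*)^(1−α) = 2.63^0.7 = 1.9677.
Therefore n + g + δ = s / 1.9677 = 0.13 / 1.9677 = 0.0661, so n = 0.0661 − 0.057 = 0.0091.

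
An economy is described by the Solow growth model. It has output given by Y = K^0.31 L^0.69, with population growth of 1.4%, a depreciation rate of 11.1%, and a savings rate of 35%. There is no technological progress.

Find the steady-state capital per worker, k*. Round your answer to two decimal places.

In steady state, investment equals break-even investment: s·k^α = (n + δ)·k.
Rearranging, k^(1−α) = s / (n + δ).
k^0.69 = 0.35 / (0.014 + 0.111) = 0.35 / 0.125 = 2.8000
k* = 2.8000^(1/0.69) ≈ 4.4469

k* = 4.45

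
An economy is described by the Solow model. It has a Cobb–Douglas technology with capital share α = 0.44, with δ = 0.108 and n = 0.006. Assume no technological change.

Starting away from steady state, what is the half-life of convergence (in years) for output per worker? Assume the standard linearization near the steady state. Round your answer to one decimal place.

Near the steady state the convergence rate is λ = (1 − α)(n + δ).
λ = (1 − 0.44) × 0.114 = 0.56 × 0.114 = 0.06384
Half-life = ln 2 / λ = 0.6931 / 0.06384 ≈ 10.86 years

half-life ≈ 10.9 years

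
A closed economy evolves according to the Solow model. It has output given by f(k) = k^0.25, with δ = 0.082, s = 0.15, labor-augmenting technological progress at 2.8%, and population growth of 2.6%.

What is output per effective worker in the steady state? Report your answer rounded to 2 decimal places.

At the steady state, Δk = 0, so s·k^α = (n + g + δ)·k.
Dividing both sides by k: k^(1−α) = s / (n + g + δ).
k^0.75 = 0.15 / (0.026 + 0.028 + 0.082) = 0.15 / 0.136 = 1.1029
k* = 1.1029^(1/0.75) ≈ 1.1395
y* = (k*)^α = 1.1395^0.25 ≈ 1.0332

y* = 1.03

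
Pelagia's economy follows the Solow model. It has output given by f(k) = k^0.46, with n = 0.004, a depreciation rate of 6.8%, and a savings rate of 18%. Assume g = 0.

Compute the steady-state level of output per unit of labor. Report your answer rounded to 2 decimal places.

y* ≈ 2.18

At the steady state, Δk = 0, so s·k^α = (n + δ)·k.
Rearranging, k^(1−α) = s / (n + δ).
k^0.54 = 0.18 / (0.004 + 0.068) = 0.18 / 0.072 = 2.5000
k* = 2.5000^(1/0.54) ≈ 5.4566
y* = (k*)^α = 5.4566^0.46 ≈ 2.1827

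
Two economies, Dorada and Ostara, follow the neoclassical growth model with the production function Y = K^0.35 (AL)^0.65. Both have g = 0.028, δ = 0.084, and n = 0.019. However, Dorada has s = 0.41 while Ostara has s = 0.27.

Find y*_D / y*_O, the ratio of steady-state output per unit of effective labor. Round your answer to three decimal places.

ratio ≈ 1.252

Steady-state y* = [s/(n + g + δ)]^(α/(1−α)), so the ratio is [ (s_D/(n + g + δ)_D) / (s_O/(n + g + δ)_O) ]^0.5385.
s_D/(n + g + δ)_D = 0.41/0.131 = 3.1298; s_O/(n + g + δ)_O = 0.27/0.131 = 2.0611.
Ratio = (3.1298/2.0611)^0.5385 = 1.5185^0.5385 ≈ 1.2523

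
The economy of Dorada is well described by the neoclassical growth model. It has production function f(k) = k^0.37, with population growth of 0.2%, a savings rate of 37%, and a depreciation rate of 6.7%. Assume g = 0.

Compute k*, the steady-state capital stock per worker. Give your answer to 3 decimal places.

Steady state requires s·f(k) = (n + δ)·k, i.e. s·k^α = (n + δ)·k.
Rearranging, k^(1−α) = s / (n + δ).
k^0.63 = 0.37 / (0.002 + 0.067) = 0.37 / 0.069 = 5.3623
k* = 5.3623^(1/0.63) ≈ 14.3781

k* = 14.378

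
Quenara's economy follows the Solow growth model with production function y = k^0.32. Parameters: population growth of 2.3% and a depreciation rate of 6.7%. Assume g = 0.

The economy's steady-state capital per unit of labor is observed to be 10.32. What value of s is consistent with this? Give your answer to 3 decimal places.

s ≈ 0.440

In steady state, investment equals break-even investment: s·k^α = (n + δ)·k.
So s / (n + δ) = (k*)^(1−α) = 10.32^0.68 = 4.8899.
Therefore s = 4.8899 × (n + δ) = 4.8899 × 0.090 = 0.4401.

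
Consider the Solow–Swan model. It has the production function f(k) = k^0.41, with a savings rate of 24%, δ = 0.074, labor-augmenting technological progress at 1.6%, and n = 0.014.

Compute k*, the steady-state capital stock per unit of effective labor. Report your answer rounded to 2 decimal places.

At the steady state, Δk = 0, so s·k^α = (n + g + δ)·k.
Rearranging, k^(1−α) = s / (n + g + δ).
k^0.59 = 0.24 / (0.014 + 0.016 + 0.074) = 0.24 / 0.104 = 2.3077
k* = 2.3077^(1/0.59) ≈ 4.1263

k* ≈ 4.13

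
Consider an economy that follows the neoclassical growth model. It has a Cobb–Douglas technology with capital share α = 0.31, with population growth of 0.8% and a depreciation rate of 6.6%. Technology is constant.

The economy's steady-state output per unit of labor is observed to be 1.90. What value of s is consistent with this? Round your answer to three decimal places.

At the steady state, Δk = 0, so s·k^α = (n + δ)·k.
Since y* = [s/(n + δ)]^(α/(1−α)), we have s/(n + δ) = (y*)^((1−α)/α) = 1.90^2.2258 = 4.1730.
Therefore s = 4.1730 × (n + δ) = 4.1730 × 0.074 = 0.3088.

s ≈ 0.309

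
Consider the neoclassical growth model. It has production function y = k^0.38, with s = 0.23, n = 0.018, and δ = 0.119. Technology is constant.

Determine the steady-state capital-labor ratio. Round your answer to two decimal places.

At the steady state, Δk = 0, so s·k^α = (n + δ)·k.
Rearranging, k^(1−α) = s / (n + δ).
k^0.62 = 0.23 / (0.018 + 0.119) = 0.23 / 0.137 = 1.6788
k* = 1.6788^(1/0.62) ≈ 2.3062

k* ≈ 2.31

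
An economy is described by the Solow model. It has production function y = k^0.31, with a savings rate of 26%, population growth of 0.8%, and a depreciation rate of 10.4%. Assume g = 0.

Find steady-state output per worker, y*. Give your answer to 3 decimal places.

y* = 1.460

In steady state, investment equals break-even investment: s·k^α = (n + δ)·k.
Dividing both sides by k: k^(1−α) = s / (n + δ).
k^0.69 = 0.26 / (0.008 + 0.104) = 0.26 / 0.112 = 2.3214
k* = 2.3214^(1/0.69) ≈ 3.3890
y* = (k*)^α = 3.3890^0.31 ≈ 1.4599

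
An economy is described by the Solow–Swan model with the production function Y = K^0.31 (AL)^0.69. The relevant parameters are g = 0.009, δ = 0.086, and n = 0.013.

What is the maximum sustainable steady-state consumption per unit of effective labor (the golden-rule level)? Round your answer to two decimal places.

c_gold ≈ 1.11

At the golden rule, f'(k) = n + g + δ, so α·k^(α−1) = n + g + δ and k_gold = (α/(n + g + δ))^(1/(1−α)).
k_gold = (0.31/0.108)^(1/0.69) = 2.8704^1.4493 ≈ 4.6099
c_gold = f(k_gold) − (n + g + δ)·k_gold = 1.6060 − 0.108×4.6099 ≈ 1.1081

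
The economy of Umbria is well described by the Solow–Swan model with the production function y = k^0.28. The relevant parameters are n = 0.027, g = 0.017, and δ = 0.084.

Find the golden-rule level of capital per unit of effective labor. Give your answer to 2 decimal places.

k_gold ≈ 2.97

The golden rule sets f'(k) = n + g + δ, i.e. α·k^(α−1) = n + g + δ.
So k^(1−α) = α / (n + g + δ) = 0.28 / 0.128 = 2.1875.
k_gold = 2.1875^(1/0.72) ≈ 2.9659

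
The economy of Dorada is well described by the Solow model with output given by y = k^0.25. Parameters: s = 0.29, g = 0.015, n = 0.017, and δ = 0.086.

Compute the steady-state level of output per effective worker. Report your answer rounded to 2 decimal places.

At the steady state, Δk = 0, so s·k^α = (n + g + δ)·k.
Rearranging, k^(1−α) = s / (n + g + δ).
k^0.75 = 0.29 / (0.017 + 0.015 + 0.086) = 0.29 / 0.118 = 2.4576
k* = 2.4576^(1/0.75) ≈ 3.3165
y* = (k*)^α = 3.3165^0.25 ≈ 1.3495

y* ≈ 1.35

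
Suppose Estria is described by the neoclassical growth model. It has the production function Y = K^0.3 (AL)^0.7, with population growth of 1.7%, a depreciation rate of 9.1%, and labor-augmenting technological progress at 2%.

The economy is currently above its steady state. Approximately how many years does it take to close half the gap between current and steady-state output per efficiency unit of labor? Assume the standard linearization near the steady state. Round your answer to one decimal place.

Near the steady state the convergence rate is λ = (1 − α)(n + g + δ).
λ = (1 − 0.3) × 0.128 = 0.7 × 0.128 = 0.0896
Half-life = ln 2 / λ = 0.6931 / 0.0896 ≈ 7.74 years

about 7.7 years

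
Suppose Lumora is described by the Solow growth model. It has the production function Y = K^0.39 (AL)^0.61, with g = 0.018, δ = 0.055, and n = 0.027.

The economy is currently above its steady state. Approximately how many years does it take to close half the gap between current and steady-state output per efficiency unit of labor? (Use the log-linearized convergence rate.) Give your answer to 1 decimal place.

about 11.4 years

Near the steady state the convergence rate is λ = (1 − α)(n + g + δ).
λ = (1 − 0.39) × 0.100 = 0.61 × 0.100 = 0.0610
Half-life = ln 2 / λ = 0.6931 / 0.0610 ≈ 11.36 years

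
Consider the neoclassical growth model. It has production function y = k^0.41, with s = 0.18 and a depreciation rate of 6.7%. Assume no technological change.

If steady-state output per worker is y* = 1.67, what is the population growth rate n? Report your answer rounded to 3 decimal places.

n ≈ 0.019

Steady state requires s·f(k) = (n + δ)·k, i.e. s·k^α = (n + δ)·k.
Since y* = [s/(n + δ)]^(α/(1−α)), we have s/(n + δ) = (y*)^((1−α)/α) = 1.67^1.439 = 2.0916.
Therefore n + δ = s / 2.0916 = 0.18 / 2.0916 = 0.0861, so n = 0.0861 − 0.067 = 0.0191.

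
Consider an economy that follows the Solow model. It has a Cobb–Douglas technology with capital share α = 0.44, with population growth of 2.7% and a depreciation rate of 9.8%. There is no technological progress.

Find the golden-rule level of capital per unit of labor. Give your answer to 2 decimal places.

k_gold ≈ 9.46

The golden rule sets f'(k) = n + δ, i.e. α·k^(α−1) = n + δ.
So k^(1−α) = α / (n + δ) = 0.44 / 0.125 = 3.5200.
k_gold = 3.5200^(1/0.56) ≈ 9.4617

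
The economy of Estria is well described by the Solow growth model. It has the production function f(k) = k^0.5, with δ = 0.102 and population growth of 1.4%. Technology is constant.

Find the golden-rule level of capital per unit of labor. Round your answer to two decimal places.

k_gold ≈ 18.58

The golden rule sets f'(k) = n + δ, i.e. α·k^(α−1) = n + δ.
So k^(1−α) = α / (n + δ) = 0.5 / 0.116 = 4.3103.
k_gold = 4.3103^(1/0.5) ≈ 18.5787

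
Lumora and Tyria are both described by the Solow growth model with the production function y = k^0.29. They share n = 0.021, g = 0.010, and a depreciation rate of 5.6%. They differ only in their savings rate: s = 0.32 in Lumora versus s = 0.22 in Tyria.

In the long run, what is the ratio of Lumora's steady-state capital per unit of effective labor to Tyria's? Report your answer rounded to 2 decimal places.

ratio ≈ 1.70

Steady-state k* = [s/(n + g + δ)]^(1/(1−α)), so the ratio is [ (s_L/(n + g + δ)_L) / (s_T/(n + g + δ)_T) ]^1.4085.
s_L/(n + g + δ)_L = 0.32/0.087 = 3.6782; s_T/(n + g + δ)_T = 0.22/0.087 = 2.5287.
Ratio = (3.6782/2.5287)^1.4085 = 1.4546^1.4085 ≈ 1.6952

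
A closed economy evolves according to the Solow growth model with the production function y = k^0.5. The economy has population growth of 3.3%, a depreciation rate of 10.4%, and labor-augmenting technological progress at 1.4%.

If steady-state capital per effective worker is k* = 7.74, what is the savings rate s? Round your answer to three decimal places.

s ≈ 0.420

In steady state, investment equals break-even investment: s·k^α = (n + g + δ)·k.
So s / (n + g + δ) = (k*)^(1−α) = 7.74^0.5 = 2.7821.
Therefore s = 2.7821 × (n + g + δ) = 2.7821 × 0.151 = 0.4201.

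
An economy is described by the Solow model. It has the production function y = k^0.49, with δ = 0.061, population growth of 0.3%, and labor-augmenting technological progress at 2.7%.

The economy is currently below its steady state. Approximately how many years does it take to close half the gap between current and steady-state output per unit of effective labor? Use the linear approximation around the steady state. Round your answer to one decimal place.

half-life ≈ 14.9 years

Near the steady state the convergence rate is λ = (1 − α)(n + g + δ).
λ = (1 − 0.49) × 0.091 = 0.51 × 0.091 = 0.04641
Half-life = ln 2 / λ = 0.6931 / 0.04641 ≈ 14.93 years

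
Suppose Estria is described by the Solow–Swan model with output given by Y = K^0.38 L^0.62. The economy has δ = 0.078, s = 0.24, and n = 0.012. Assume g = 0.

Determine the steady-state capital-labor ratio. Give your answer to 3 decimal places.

Steady state requires s·f(k) = (n + δ)·k, i.e. s·k^α = (n + δ)·k.
Dividing both sides by k: k^(1−α) = s / (n + δ).
k^0.62 = 0.24 / (0.012 + 0.078) = 0.24 / 0.090 = 2.6667
k* = 2.6667^(1/0.62) ≈ 4.8647

k* = 4.865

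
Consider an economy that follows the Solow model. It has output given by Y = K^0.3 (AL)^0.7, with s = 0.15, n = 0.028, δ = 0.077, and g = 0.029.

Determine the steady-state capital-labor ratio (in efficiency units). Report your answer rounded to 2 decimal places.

Steady state requires s·f(k) = (n + g + δ)·k, i.e. s·k^α = (n + g + δ)·k.
Rearranging, k^(1−α) = s / (n + g + δ).
k^0.7 = 0.15 / (0.028 + 0.029 + 0.077) = 0.15 / 0.134 = 1.1194
k* = 1.1194^(1/0.7) ≈ 1.1748

k* ≈ 1.17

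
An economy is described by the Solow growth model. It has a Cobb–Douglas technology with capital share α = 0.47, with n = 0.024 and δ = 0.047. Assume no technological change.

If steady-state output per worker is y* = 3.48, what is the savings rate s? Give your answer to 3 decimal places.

At the steady state, Δk = 0, so s·k^α = (n + δ)·k.
Since y* = [s/(n + δ)]^(α/(1−α)), we have s/(n + δ) = (y*)^((1−α)/α) = 3.48^1.1277 = 4.0807.
Therefore s = 4.0807 × (n + δ) = 4.0807 × 0.071 = 0.2897.

s ≈ 0.290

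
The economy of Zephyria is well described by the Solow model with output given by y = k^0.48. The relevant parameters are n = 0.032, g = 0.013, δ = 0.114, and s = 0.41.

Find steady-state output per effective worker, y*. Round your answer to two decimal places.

Steady state requires s·f(k) = (n + g + δ)·k, i.e. s·k^α = (n + g + δ)·k.
Dividing both sides by k: k^(1−α) = s / (n + g + δ).
k^0.52 = 0.41 / (0.032 + 0.013 + 0.114) = 0.41 / 0.159 = 2.5786
k* = 2.5786^(1/0.52) ≈ 6.1819
y* = (k*)^α = 6.1819^0.48 ≈ 2.3974

y* ≈ 2.40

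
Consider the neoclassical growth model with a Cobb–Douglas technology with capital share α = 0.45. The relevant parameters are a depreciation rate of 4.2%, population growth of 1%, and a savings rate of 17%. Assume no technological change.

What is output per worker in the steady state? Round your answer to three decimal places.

y* = 2.636

Steady state requires s·f(k) = (n + δ)·k, i.e. s·k^α = (n + δ)·k.
Rearranging, k^(1−α) = s / (n + δ).
k^0.55 = 0.17 / (0.010 + 0.042) = 0.17 / 0.052 = 3.2692
k* = 3.2692^(1/0.55) ≈ 8.6168
y* = (k*)^α = 8.6168^0.45 ≈ 2.6358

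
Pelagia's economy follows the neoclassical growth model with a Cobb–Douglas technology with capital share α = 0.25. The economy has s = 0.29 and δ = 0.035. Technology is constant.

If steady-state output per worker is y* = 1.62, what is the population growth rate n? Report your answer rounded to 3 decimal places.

Steady state requires s·f(k) = (n + δ)·k, i.e. s·k^α = (n + δ)·k.
Since y* = [s/(n + δ)]^(α/(1−α)), we have s/(n + δ) = (y*)^((1−α)/α) = 1.62^3 = 4.2515.
Therefore n + δ = s / 4.2515 = 0.29 / 4.2515 = 0.0682, so n = 0.0682 − 0.035 = 0.0332.

n ≈ 0.033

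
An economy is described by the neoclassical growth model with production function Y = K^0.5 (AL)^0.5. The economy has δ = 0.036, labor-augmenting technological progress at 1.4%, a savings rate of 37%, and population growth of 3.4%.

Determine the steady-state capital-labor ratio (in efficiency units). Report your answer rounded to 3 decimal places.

In steady state, investment equals break-even investment: s·k^α = (n + g + δ)·k.
Dividing both sides by k: k^(1−α) = s / (n + g + δ).
k^0.5 = 0.37 / (0.034 + 0.014 + 0.036) = 0.37 / 0.084 = 4.4048
k* = 4.4048^(1/0.5) ≈ 19.4023

k* = 19.402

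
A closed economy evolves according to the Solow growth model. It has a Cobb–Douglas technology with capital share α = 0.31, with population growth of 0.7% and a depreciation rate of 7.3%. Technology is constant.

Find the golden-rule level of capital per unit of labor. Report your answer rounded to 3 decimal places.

The golden rule sets f'(k) = n + δ, i.e. α·k^(α−1) = n + δ.
So k^(1−α) = α / (n + δ) = 0.31 / 0.080 = 3.8750.
k_gold = 3.8750^(1/0.69) ≈ 7.1214

k_gold ≈ 7.121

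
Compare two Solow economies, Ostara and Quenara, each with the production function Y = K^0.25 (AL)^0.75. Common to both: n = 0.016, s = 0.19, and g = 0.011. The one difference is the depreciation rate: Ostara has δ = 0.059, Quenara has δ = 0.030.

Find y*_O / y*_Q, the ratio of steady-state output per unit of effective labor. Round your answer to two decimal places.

Steady-state y* = [s/(n + g + δ)]^(α/(1−α)), so the ratio is [ (s_O/(n + g + δ)_O) / (s_Q/(n + g + δ)_Q) ]^0.3333.
s_O/(n + g + δ)_O = 0.19/0.086 = 2.2093; s_Q/(n + g + δ)_Q = 0.19/0.057 = 3.3333.
Ratio = (2.2093/3.3333)^0.3333 = 0.6628^0.3333 ≈ 0.8719

y*_O / y*_Q ≈ 0.87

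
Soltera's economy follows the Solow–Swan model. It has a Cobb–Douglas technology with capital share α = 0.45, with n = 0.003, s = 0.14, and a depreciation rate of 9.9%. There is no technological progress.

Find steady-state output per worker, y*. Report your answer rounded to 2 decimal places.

In steady state, investment equals break-even investment: s·k^α = (n + δ)·k.
Rearranging, k^(1−α) = s / (n + δ).
k^0.55 = 0.14 / (0.003 + 0.099) = 0.14 / 0.102 = 1.3725
k* = 1.3725^(1/0.55) ≈ 1.7784
y* = (k*)^α = 1.7784^0.45 ≈ 1.2957

y* = 1.30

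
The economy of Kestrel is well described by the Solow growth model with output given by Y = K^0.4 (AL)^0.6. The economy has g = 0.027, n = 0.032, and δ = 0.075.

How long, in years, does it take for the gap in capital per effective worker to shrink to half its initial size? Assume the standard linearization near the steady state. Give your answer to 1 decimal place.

Near the steady state the convergence rate is λ = (1 − α)(n + g + δ).
λ = (1 − 0.4) × 0.134 = 0.6 × 0.134 = 0.0804
Half-life = ln 2 / λ = 0.6931 / 0.0804 ≈ 8.62 years

t_½ ≈ 8.6 years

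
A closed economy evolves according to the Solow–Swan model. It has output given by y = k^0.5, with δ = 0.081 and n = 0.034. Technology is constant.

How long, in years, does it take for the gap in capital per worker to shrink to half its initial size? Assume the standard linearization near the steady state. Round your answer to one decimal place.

Near the steady state the convergence rate is λ = (1 − α)(n + δ).
λ = (1 − 0.5) × 0.115 = 0.5 × 0.115 = 0.0575
Half-life = ln 2 / λ = 0.6931 / 0.0575 ≈ 12.05 years

about 12.1 years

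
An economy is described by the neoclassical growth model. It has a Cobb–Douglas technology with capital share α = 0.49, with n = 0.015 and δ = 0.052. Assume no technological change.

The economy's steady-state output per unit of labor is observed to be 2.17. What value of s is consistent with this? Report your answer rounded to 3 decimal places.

s ≈ 0.150

At the steady state, Δk = 0, so s·k^α = (n + δ)·k.
Since y* = [s/(n + δ)]^(α/(1−α)), we have s/(n + δ) = (y*)^((1−α)/α) = 2.17^1.0408 = 2.2397.
Therefore s = 2.2397 × (n + δ) = 2.2397 × 0.067 = 0.1501.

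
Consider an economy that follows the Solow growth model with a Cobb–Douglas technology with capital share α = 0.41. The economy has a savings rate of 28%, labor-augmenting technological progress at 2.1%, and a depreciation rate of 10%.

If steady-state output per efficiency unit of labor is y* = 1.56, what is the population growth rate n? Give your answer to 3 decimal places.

n ≈ 0.027

In steady state, investment equals break-even investment: s·k^α = (n + g + δ)·k.
Since y* = [s/(n + g + δ)]^(α/(1−α)), we have s/(n + g + δ) = (y*)^((1−α)/α) = 1.56^1.439 = 1.8963.
Therefore n + g + δ = s / 1.8963 = 0.28 / 1.8963 = 0.1477, so n = 0.1477 − 0.121 = 0.0267.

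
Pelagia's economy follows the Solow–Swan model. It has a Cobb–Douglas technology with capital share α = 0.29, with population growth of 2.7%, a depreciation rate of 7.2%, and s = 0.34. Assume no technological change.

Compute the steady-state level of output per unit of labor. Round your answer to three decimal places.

y* ≈ 1.655

In steady state, investment equals break-even investment: s·k^α = (n + δ)·k.
Dividing both sides by k: k^(1−α) = s / (n + δ).
k^0.71 = 0.34 / (0.027 + 0.072) = 0.34 / 0.099 = 3.4343
k* = 3.4343^(1/0.71) ≈ 5.6846
y* = (k*)^α = 5.6846^0.29 ≈ 1.6552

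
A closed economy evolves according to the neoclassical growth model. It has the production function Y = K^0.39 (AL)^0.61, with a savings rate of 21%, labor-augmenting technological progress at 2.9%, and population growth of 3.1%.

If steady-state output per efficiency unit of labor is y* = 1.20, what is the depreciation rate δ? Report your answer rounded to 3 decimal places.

δ ≈ 0.098

At the steady state, Δk = 0, so s·k^α = (n + g + δ)·k.
Since y* = [s/(n + g + δ)]^(α/(1−α)), we have s/(n + g + δ) = (y*)^((1−α)/α) = 1.20^1.5641 = 1.3300.
Therefore n + g + δ = s / 1.3300 = 0.21 / 1.3300 = 0.1579, so δ = 0.1579 − 0.060 = 0.0979.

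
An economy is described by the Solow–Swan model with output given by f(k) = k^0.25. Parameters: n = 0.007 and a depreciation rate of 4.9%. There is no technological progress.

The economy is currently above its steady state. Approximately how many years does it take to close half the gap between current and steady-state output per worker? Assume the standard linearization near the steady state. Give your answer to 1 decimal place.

t_½ ≈ 16.5 years

Near the steady state the convergence rate is λ = (1 − α)(n + δ).
λ = (1 − 0.25) × 0.056 = 0.75 × 0.056 = 0.0420
Half-life = ln 2 / λ = 0.6931 / 0.0420 ≈ 16.50 years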